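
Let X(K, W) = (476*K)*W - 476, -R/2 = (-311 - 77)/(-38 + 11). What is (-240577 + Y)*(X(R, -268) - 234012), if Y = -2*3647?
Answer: -22968121470632/27 ≈ -8.5067e+11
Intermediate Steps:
Y = -7294
R = -776/27 (R = -2*(-311 - 77)/(-38 + 11) = -(-776)/(-27) = -(-776)*(-1)/27 = -2*388/27 = -776/27 ≈ -28.741)
X(K, W) = -476 + 476*K*W (X(K, W) = 476*K*W - 476 = -476 + 476*K*W)
(-240577 + Y)*(X(R, -268) - 234012) = (-240577 - 7294)*((-476 + 476*(-776/27)*(-268)) - 234012) = -247871*((-476 + 98992768/27) - 234012) = -247871*(98979916/27 - 234012) = -247871*92661592/27 = -22968121470632/27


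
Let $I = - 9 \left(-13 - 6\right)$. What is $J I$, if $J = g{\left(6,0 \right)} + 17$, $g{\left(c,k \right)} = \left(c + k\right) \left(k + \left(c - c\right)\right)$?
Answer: $2907$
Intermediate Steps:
$g{\left(c,k \right)} = k \left(c + k\right)$ ($g{\left(c,k \right)} = \left(c + k\right) \left(k + 0\right) = \left(c + k\right) k = k \left(c + k\right)$)
$J = 17$ ($J = 0 \left(6 + 0\right) + 17 = 0 \cdot 6 + 17 = 0 + 17 = 17$)
$I = 171$ ($I = \left(-9\right) \left(-19\right) = 171$)
$J I = 17 \cdot 171 = 2907$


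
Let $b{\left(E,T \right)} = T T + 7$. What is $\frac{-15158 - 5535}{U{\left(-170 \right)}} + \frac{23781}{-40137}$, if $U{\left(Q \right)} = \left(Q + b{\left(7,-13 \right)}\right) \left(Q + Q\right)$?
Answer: $\frac{15334151}{1605480} \approx 9.5511$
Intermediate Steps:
$b{\left(E,T \right)} = 7 + T^{2}$ ($b{\left(E,T \right)} = T^{2} + 7 = 7 + T^{2}$)
$U{\left(Q \right)} = 2 Q \left(176 + Q\right)$ ($U{\left(Q \right)} = \left(Q + \left(7 + \left(-13\right)^{2}\right)\right) \left(Q + Q\right) = \left(Q + \left(7 + 169\right)\right) 2 Q = \left(Q + 176\right) 2 Q = \left(176 + Q\right) 2 Q = 2 Q \left(176 + Q\right)$)
$\frac{-15158 - 5535}{U{\left(-170 \right)}} + \frac{23781}{-40137} = \frac{-15158 - 5535}{2 \left(-170\right) \left(176 - 170\right)} + \frac{23781}{-40137} = - \frac{20693}{2 \left(-170\right) 6} + 23781 \left(- \frac{1}{40137}\right) = - \frac{20693}{-2040} - \frac{7927}{13379} = \left(-20693\right) \left(- \frac{1}{2040}\right) - \frac{7927}{13379} = \frac{20693}{2040} - \frac{7927}{13379} = \frac{15334151}{1605480}$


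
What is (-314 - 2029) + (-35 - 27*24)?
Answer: -3026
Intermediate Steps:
(-314 - 2029) + (-35 - 27*24) = -2343 + (-35 - 648) = -2343 - 683 = -3026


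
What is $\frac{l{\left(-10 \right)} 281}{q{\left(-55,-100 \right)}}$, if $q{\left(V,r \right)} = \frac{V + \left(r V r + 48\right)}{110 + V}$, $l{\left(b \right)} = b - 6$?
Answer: $\frac{247280}{550007} \approx 0.44959$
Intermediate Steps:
$l{\left(b \right)} = -6 + b$
$q{\left(V,r \right)} = \frac{48 + V + V r^{2}}{110 + V}$ ($q{\left(V,r \right)} = \frac{V + \left(V r r + 48\right)}{110 + V} = \frac{V + \left(V r^{2} + 48\right)}{110 + V} = \frac{V + \left(48 + V r^{2}\right)}{110 + V} = \frac{48 + V + V r^{2}}{110 + V}$)
$\frac{l{\left(-10 \right)} 281}{q{\left(-55,-100 \right)}} = \frac{\left(-6 - 10\right) 281}{\frac{1}{110 - 55} \left(48 - 55 - 55 \left(-100\right)^{2}\right)} = \frac{\left(-16\right) 281}{\frac{1}{55} \left(48 - 55 - 550000\right)} = - \frac{4496}{\frac{1}{55} \left(48 - 55 - 550000\right)} = - \frac{4496}{\frac{1}{55} \left(-550007\right)} = - \frac{4496}{- \frac{550007}{55}} = \left(-4496\right) \left(- \frac{55}{550007}\right) = \frac{247280}{550007}$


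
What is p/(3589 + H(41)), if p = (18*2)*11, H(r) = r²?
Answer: 198/2635 ≈ 0.075142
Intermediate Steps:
p = 396 (p = 36*11 = 396)
p/(3589 + H(41)) = 396/(3589 + 41²) = 396/(3589 + 1681) = 396/5270 = 396*(1/5270) = 198/2635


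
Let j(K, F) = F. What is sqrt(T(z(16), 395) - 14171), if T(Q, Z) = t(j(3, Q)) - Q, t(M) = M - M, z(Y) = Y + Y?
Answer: I*sqrt(14203) ≈ 119.18*I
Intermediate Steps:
z(Y) = 2*Y
t(M) = 0
T(Q, Z) = -Q (T(Q, Z) = 0 - Q = -Q)
sqrt(T(z(16), 395) - 14171) = sqrt(-2*16 - 14171) = sqrt(-1*32 - 14171) = sqrt(-32 - 14171) = sqrt(-14203) = I*sqrt(14203)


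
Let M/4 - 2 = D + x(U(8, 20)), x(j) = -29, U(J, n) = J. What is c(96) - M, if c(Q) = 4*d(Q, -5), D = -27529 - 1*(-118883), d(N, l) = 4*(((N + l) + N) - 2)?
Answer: -362348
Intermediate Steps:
d(N, l) = -8 + 4*l + 8*N (d(N, l) = 4*((l + 2*N) - 2) = 4*(-2 + l + 2*N) = -8 + 4*l + 8*N)
D = 91354 (D = -27529 + 118883 = 91354)
c(Q) = -112 + 32*Q (c(Q) = 4*(-8 + 4*(-5) + 8*Q) = 4*(-8 - 20 + 8*Q) = 4*(-28 + 8*Q) = -112 + 32*Q)
M = 365308 (M = 8 + 4*(91354 - 29) = 8 + 4*91325 = 8 + 365300 = 365308)
c(96) - M = (-112 + 32*96) - 1*365308 = (-112 + 3072) - 365308 = 2960 - 365308 = -362348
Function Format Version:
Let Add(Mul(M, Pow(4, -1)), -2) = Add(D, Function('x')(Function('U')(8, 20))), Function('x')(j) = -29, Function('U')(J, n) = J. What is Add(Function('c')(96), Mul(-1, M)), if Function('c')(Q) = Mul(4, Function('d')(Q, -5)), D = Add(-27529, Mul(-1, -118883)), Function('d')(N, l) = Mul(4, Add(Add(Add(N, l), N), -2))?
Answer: -362348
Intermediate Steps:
Function('d')(N, l) = Add(-8, Mul(4, l), Mul(8, N)) (Function('d')(N, l) = Mul(4, Add(Add(l, Mul(2, N)), -2)) = Mul(4, Add(-2, l, Mul(2, N))) = Add(-8, Mul(4, l), Mul(8, N)))
D = 91354 (D = Add(-27529, 118883) = 91354)
Function('c')(Q) = Add(-112, Mul(32, Q)) (Function('c')(Q) = Mul(4, Add(-8, Mul(4, -5), Mul(8, Q))) = Mul(4, Add(-8, -20, Mul(8, Q))) = Mul(4, Add(-28, Mul(8, Q))) = Add(-112, Mul(32, Q)))
M = 365308 (M = Add(8, Mul(4, Add(91354, -29))) = Add(8, Mul(4, 91325)) = Add(8, 365300) = 365308)
Add(Function('c')(96), Mul(-1, M)) = Add(Add(-112, Mul(32, 96)), Mul(-1, 365308)) = Add(Add(-112, 3072), -365308) = Add(2960, -365308) = -362348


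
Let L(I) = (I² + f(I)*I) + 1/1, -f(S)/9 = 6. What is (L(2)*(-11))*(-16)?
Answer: -18128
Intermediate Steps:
f(S) = -54 (f(S) = -9*6 = -54)
L(I) = 1 + I² - 54*I (L(I) = (I² - 54*I) + 1/1 = (I² - 54*I) + 1 = 1 + I² - 54*I)
(L(2)*(-11))*(-16) = ((1 + 2² - 54*2)*(-11))*(-16) = ((1 + 4 - 108)*(-11))*(-16) = -103*(-11)*(-16) = 1133*(-16) = -18128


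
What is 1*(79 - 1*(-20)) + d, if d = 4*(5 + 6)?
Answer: 143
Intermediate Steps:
d = 44 (d = 4*11 = 44)
1*(79 - 1*(-20)) + d = 1*(79 - 1*(-20)) + 44 = 1*(79 + 20) + 44 = 1*99 + 44 = 99 + 44 = 143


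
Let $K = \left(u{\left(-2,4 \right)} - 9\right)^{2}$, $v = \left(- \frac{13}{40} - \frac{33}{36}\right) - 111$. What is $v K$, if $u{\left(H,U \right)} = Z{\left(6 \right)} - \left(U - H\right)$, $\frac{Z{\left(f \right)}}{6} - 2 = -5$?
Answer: $- \frac{4889247}{40} \approx -1.2223 \cdot 10^{5}$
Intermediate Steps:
$Z{\left(f \right)} = -18$ ($Z{\left(f \right)} = 12 + 6 \left(-5\right) = 12 - 30 = -18$)
$u{\left(H,U \right)} = -18 + H - U$ ($u{\left(H,U \right)} = -18 - \left(U - H\right) = -18 + \left(H - U\right) = -18 + H - U$)
$v = - \frac{13469}{120}$ ($v = \left(\left(-13\right) \frac{1}{40} - \frac{11}{12}\right) - 111 = \left(- \frac{13}{40} - \frac{11}{12}\right) - 111 = - \frac{149}{120} - 111 = - \frac{13469}{120} \approx -112.24$)
$K = 1089$ ($K = \left(\left(-18 - 2 - 4\right) - 9\right)^{2} = \left(-24 - 9\right)^{2} = \left(-33\right)^{2} = 1089$)
$v K = \left(- \frac{13469}{120}\right) 1089 = - \frac{4889247}{40}$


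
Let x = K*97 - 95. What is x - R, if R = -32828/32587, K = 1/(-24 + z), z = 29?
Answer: -12153746/162935 ≈ -74.593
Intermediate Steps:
K = 1/5 (K = 1/(-24 + 29) = 1/5 ≈ 0.20000)
R = -32828/32587 (R = -32828*1/32587 = -32828/32587 ≈ -1.0074)
x = -378/5 (x = (1/5)*97 - 95 = 97/5 - 95 = -378/5 ≈ -75.600)
x - R = -378/5 - 1*(-32828/32587) = -378/5 + 32828/32587 = -12153746/162935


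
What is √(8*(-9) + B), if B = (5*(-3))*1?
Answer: I*√87 ≈ 9.3274*I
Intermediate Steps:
B = -15 (B = -15*1 = -15)
√(8*(-9) + B) = √(8*(-9) - 15) = √(-72 - 15) = √(-87) = I*√87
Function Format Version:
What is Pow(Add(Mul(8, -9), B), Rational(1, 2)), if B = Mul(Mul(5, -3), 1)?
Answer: Mul(I, Pow(87, Rational(1, 2))) ≈ Mul(9.3274, I)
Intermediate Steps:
B = -15 (B = Mul(-15, 1) = -15)
Pow(Add(Mul(8, -9), B), Rational(1, 2)) = Pow(Add(Mul(8, -9), -15), Rational(1, 2)) = Pow(Add(-72, -15), Rational(1, 2)) = Pow(-87, Rational(1, 2)) = Mul(I, Pow(87, Rational(1, 2)))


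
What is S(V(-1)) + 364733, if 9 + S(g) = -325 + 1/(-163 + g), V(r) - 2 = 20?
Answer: 51380258/141 ≈ 3.6440e+5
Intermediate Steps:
V(r) = 22 (V(r) = 2 + 20 = 22)
S(g) = -334 + 1/(-163 + g) (S(g) = -9 + (-325 + 1/(-163 + g)) = -334 + 1/(-163 + g))
S(V(-1)) + 364733 = (54443 - 334*22)/(-163 + 22) + 364733 = (54443 - 7348)/(-141) + 364733 = -1/141*47095 + 364733 = -47095/141 + 364733 = 51380258/141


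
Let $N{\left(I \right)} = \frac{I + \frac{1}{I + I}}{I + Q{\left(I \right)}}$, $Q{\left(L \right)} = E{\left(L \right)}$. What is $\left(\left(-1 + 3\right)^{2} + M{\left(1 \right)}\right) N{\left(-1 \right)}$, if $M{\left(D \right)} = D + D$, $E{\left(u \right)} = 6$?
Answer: $- \frac{9}{5} \approx -1.8$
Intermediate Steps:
$Q{\left(L \right)} = 6$
$M{\left(D \right)} = 2 D$
$N{\left(I \right)} = \frac{I + \frac{1}{2 I}}{6 + I}$ ($N{\left(I \right)} = \frac{I + \frac{1}{I + I}}{I + 6} = \frac{I + \frac{1}{2 I}}{6 + I}$)
$\left(\left(-1 + 3\right)^{2} + M{\left(1 \right)}\right) N{\left(-1 \right)} = \left(\left(-1 + 3\right)^{2} + 2 \cdot 1\right) \frac{\frac{1}{2} + \left(-1\right)^{2}}{\left(-1\right) \left(6 - 1\right)} = \left(2^{2} + 2\right) \left(- \frac{\frac{1}{2} + 1}{5}\right) = \left(4 + 2\right) \left(\left(-1\right) \frac{1}{5} \cdot \frac{3}{2}\right) = 6 \left(- \frac{3}{10}\right) = - \frac{9}{5}$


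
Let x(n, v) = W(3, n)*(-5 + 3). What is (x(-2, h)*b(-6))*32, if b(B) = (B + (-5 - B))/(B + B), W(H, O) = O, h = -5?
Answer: 160/3 ≈ 53.333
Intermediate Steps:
b(B) = -5/(2*B) (b(B) = -5*1/(2*B) = -5/(2*B))
x(n, v) = -2*n (x(n, v) = n*(-5 + 3) = n*(-2) = -2*n)
(x(-2, h)*b(-6))*32 = ((-2*(-2))*(-5/2/(-6)))*32 = (4*(-5/2*(-⅙)))*32 = (4*(5/12))*32 = (5/3)*32 = 160/3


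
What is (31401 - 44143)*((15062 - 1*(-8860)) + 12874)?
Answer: -468854632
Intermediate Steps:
(31401 - 44143)*((15062 - 1*(-8860)) + 12874) = -12742*((15062 + 8860) + 12874) = -12742*(23922 + 12874) = -12742*36796 = -468854632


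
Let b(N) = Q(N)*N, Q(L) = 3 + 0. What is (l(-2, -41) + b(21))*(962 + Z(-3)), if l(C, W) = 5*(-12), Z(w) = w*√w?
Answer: 2886 - 9*I*√3 ≈ 2886.0 - 15.588*I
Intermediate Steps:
Z(w) = w^(3/2)
Q(L) = 3
l(C, W) = -60
b(N) = 3*N
(l(-2, -41) + b(21))*(962 + Z(-3)) = (-60 + 3*21)*(962 + (-3)^(3/2)) = (-60 + 63)*(962 - 3*I*√3) = 3*(962 - 3*I*√3) = 2886 - 9*I*√3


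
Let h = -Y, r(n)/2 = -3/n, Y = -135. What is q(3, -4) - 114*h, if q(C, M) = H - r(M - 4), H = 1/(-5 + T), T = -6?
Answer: -677197/44 ≈ -15391.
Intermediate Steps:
r(n) = -6/n (r(n) = 2*(-3/n) = -6/n)
H = -1/11 (H = 1/(-5 - 6) = 1/(-11) = -1/11 ≈ -0.090909)
q(C, M) = -1/11 + 6/(-4 + M) (q(C, M) = -1/11 - (-6)/(M - 4) = -1/11 - (-6)/(-4 + M) = -1/11 + 6/(-4 + M))
h = 135 (h = -1*(-135) = 135)
q(3, -4) - 114*h = (70 - 1*(-4))/(11*(-4 - 4)) - 114*135 = (1/11)*(70 + 4)/(-8) - 15390 = (1/11)*(-⅛)*74 - 15390 = -37/44 - 15390 = -677197/44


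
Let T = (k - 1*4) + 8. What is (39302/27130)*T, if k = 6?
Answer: 39302/2713 ≈ 14.487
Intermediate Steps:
T = 10 (T = (6 - 1*4) + 8 = (6 - 4) + 8 = 2 + 8 = 10)
(39302/27130)*T = (39302/27130)*10 = (39302*(1/27130))*10 = (19651/13565)*10 = 39302/2713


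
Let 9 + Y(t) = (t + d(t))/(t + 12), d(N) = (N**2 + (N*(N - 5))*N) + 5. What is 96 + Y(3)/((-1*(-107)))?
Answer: 153944/1605 ≈ 95.915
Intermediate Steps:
d(N) = 5 + N**2 + N**2*(-5 + N) (d(N) = (N**2 + (N*(-5 + N))*N) + 5 = (N**2 + N**2*(-5 + N)) + 5 = 5 + N**2 + N**2*(-5 + N))
Y(t) = -9 + (5 + t + t**3 - 4*t**2)/(12 + t) (Y(t) = -9 + (t + (5 + t**3 - 4*t**2))/(t + 12) = -9 + (5 + t + t**3 - 4*t**2)/(12 + t))
96 + Y(3)/((-1*(-107))) = 96 + ((-103 + 3**3 - 8*3 - 4*3**2)/(12 + 3))/((-1*(-107))) = 96 + ((-103 + 27 - 24 - 4*9)/15)/107 = 96 + ((-103 + 27 - 24 - 36)/15)/107 = 96 + ((1/15)*(-136))/107 = 96 + (1/107)*(-136/15) = 96 - 136/1605 = 153944/1605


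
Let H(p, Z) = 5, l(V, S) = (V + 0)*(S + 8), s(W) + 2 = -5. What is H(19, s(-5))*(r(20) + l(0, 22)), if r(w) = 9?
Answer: 45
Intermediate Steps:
s(W) = -7 (s(W) = -2 - 5 = -7)
l(V, S) = V*(8 + S)
H(19, s(-5))*(r(20) + l(0, 22)) = 5*(9 + 0*(8 + 22)) = 5*(9 + 0*30) = 5*(9 + 0) = 5*9 = 45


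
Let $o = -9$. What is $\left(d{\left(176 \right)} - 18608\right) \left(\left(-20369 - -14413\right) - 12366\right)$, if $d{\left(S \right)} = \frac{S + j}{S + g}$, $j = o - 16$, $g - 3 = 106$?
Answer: $\frac{97163929538}{285} \approx 3.4093 \cdot 10^{8}$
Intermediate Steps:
$g = 109$ ($g = 3 + 106 = 109$)
$j = -25$ ($j = -9 - 16 = -25$)
$d{\left(S \right)} = \frac{-25 + S}{109 + S}$ ($d{\left(S \right)} = \frac{S - 25}{S + 109} = \frac{-25 + S}{109 + S}$)
$\left(d{\left(176 \right)} - 18608\right) \left(\left(-20369 - -14413\right) - 12366\right) = \left(\frac{-25 + 176}{109 + 176} - 18608\right) \left(\left(-20369 - -14413\right) - 12366\right) = \left(\frac{1}{285} \cdot 151 - 18608\right) \left(\left(-20369 + 14413\right) - 12366\right) = \left(\frac{1}{285} \cdot 151 - 18608\right) \left(-5956 - 12366\right) = \left(\frac{151}{285} - 18608\right) \left(-18322\right) = \left(- \frac{5303129}{285}\right) \left(-18322\right) = \frac{97163929538}{285}$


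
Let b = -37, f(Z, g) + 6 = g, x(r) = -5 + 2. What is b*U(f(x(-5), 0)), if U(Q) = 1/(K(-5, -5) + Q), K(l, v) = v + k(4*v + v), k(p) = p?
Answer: 37/36 ≈ 1.0278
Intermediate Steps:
K(l, v) = 6*v (K(l, v) = v + (4*v + v) = v + 5*v = 6*v)
x(r) = -3
f(Z, g) = -6 + g
U(Q) = 1/(-30 + Q) (U(Q) = 1/(6*(-5) + Q) = 1/(-30 + Q))
b*U(f(x(-5), 0)) = -37/(-30 + (-6 + 0)) = -37/(-30 - 6) = -37/(-36) = -37*(-1/36) = 37/36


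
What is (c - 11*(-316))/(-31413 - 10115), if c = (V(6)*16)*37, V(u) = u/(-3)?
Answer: -573/10382 ≈ -0.055192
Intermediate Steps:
V(u) = -u/3 (V(u) = u*(-⅓) = -u/3)
c = -1184 (c = (-⅓*6*16)*37 = -2*16*37 = -32*37 = -1184)
(c - 11*(-316))/(-31413 - 10115) = (-1184 - 11*(-316))/(-31413 - 10115) = (-1184 + 3476)/(-41528) = 2292*(-1/41528) = -573/10382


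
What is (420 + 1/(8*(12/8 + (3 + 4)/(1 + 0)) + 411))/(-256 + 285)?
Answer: 201181/13891 ≈ 14.483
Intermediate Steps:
(420 + 1/(8*(12/8 + (3 + 4)/(1 + 0)) + 411))/(-256 + 285) = (420 + 1/(8*(12*(⅛) + 7/1) + 411))/29 = (420 + 1/(8*(3/2 + 7*1) + 411))*(1/29) = (420 + 1/(8*(3/2 + 7) + 411))*(1/29) = (420 + 1/(8*(17/2) + 411))*(1/29) = (420 + 1/(68 + 411))*(1/29) = (420 + 1/479)*(1/29) = (201181/479)*(1/29) = 201181/13891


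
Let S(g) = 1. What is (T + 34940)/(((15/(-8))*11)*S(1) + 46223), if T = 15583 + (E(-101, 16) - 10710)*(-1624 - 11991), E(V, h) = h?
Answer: 1165194664/369619 ≈ 3152.4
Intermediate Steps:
T = 145614393 (T = 15583 + (16 - 10710)*(-1624 - 11991) = 15583 - 10694*(-13615) = 15583 + 145598810 = 145614393)
(T + 34940)/(((15/(-8))*11)*S(1) + 46223) = (145614393 + 34940)/(((15/(-8))*11)*1 + 46223) = 145649333/(((15*(-1/8))*11)*1 + 46223) = 145649333/(-15/8*11*1 + 46223) = 145649333/(-165/8*1 + 46223) = 145649333/(-165/8 + 46223) = 145649333/(369619/8) = 145649333*(8/369619) = 1165194664/369619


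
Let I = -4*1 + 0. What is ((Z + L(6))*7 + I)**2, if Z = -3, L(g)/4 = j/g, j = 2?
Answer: 2209/9 ≈ 245.44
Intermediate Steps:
L(g) = 8/g (L(g) = 4*(2/g) = 8/g)
I = -4 (I = -4 + 0 = -4)
((Z + L(6))*7 + I)**2 = ((-3 + 8/6)*7 - 4)**2 = ((-3 + 8*(1/6))*7 - 4)**2 = ((-3 + 4/3)*7 - 4)**2 = (-5/3*7 - 4)**2 = (-35/3 - 4)**2 = (-47/3)**2 = 2209/9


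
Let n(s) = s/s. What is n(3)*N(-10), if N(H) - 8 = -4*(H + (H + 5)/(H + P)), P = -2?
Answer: 139/3 ≈ 46.333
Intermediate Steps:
n(s) = 1
N(H) = 8 - 4*H - 4*(5 + H)/(-2 + H) (N(H) = 8 - 4*(H + (H + 5)/(H - 2)) = 8 - 4*(H + (5 + H)/(-2 + H)) = 8 + (-4*H - 4*(5 + H)/(-2 + H)) = 8 - 4*H - 4*(5 + H)/(-2 + H))
n(3)*N(-10) = 1*(4*(-9 - 1*(-10)**2 + 3*(-10))/(-2 - 10)) = 1*(4*(-9 - 1*100 - 30)/(-12)) = 1*(4*(-1/12)*(-9 - 100 - 30)) = 1*(4*(-1/12)*(-139)) = 1*(139/3) = 139/3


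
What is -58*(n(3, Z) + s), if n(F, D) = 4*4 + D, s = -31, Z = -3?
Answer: 1044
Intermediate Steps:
n(F, D) = 16 + D
-58*(n(3, Z) + s) = -58*((16 - 3) - 31) = -58*(13 - 31) = -58*(-18) = 1044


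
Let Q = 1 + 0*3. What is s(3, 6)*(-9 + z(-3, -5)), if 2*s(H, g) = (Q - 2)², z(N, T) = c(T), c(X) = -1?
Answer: -5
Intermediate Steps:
z(N, T) = -1
Q = 1 (Q = 1 + 0 = 1)
s(H, g) = ½ (s(H, g) = (1 - 2)²/2 = (½)*(-1)² = (½)*1 = ½)
s(3, 6)*(-9 + z(-3, -5)) = (-9 - 1)/2 = (½)*(-10) = -5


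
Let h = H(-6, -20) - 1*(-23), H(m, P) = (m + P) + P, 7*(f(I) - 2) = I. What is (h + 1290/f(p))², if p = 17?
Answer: 69172489/961 ≈ 71980.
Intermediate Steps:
f(I) = 2 + I/7
H(m, P) = m + 2*P (H(m, P) = (P + m) + P = m + 2*P)
h = -23 (h = (-6 + 2*(-20)) - 1*(-23) = (-6 - 40) + 23 = -46 + 23 = -23)
(h + 1290/f(p))² = (-23 + 1290/(2 + (⅐)*17))² = (-23 + 1290/(2 + 17/7))² = (-23 + 1290/(31/7))² = (-23 + 1290*(7/31))² = (-23 + 9030/31)² = (8317/31)² = 69172489/961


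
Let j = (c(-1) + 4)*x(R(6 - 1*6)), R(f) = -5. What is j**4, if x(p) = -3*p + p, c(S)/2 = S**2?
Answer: 12960000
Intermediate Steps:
c(S) = 2*S**2
x(p) = -2*p
j = 60 (j = (2*(-1)**2 + 4)*(-2*(-5)) = (2*1 + 4)*10 = (2 + 4)*10 = 6*10 = 60)
j**4 = 60**4 = 12960000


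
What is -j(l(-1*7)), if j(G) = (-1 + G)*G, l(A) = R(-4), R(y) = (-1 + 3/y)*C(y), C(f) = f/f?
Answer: -77/16 ≈ -4.8125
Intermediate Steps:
C(f) = 1
R(y) = -1 + 3/y (R(y) = (-1 + 3/y)*1 = -1 + 3/y)
l(A) = -7/4 (l(A) = (3 - 1*(-4))/(-4) = -(3 + 4)/4 = -¼*7 = -7/4)
j(G) = G*(-1 + G)
-j(l(-1*7)) = -(-7)*(-1 - 7/4)/4 = -(-7)*(-11)/(4*4) = -1*77/16 = -77/16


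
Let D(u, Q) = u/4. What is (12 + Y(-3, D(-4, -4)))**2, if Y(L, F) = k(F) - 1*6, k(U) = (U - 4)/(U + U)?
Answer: 289/4 ≈ 72.250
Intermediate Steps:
k(U) = (-4 + U)/(2*U) (k(U) = (-4 + U)/((2*U)) = (-4 + U)*(1/(2*U)) = (-4 + U)/(2*U))
D(u, Q) = u/4 (D(u, Q) = u*(1/4) = u/4)
Y(L, F) = -6 + (-4 + F)/(2*F) (Y(L, F) = (-4 + F)/(2*F) - 1*6 = (-4 + F)/(2*F) - 6 = -6 + (-4 + F)/(2*F))
(12 + Y(-3, D(-4, -4)))**2 = (12 + (-11/2 - 2/((1/4)*(-4))))**2 = (12 + (-11/2 - 2/(-1)))**2 = (12 + (-11/2 - 2*(-1)))**2 = (12 + (-11/2 + 2))**2 = (12 - 7/2)**2 = (17/2)**2 = 289/4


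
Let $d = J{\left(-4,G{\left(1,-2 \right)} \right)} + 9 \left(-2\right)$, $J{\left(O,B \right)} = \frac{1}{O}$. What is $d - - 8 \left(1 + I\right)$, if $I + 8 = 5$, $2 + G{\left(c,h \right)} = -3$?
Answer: $- \frac{137}{4} \approx -34.25$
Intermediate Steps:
$G{\left(c,h \right)} = -5$ ($G{\left(c,h \right)} = -2 - 3 = -5$)
$I = -3$ ($I = -8 + 5 = -3$)
$d = - \frac{73}{4}$ ($d = \frac{1}{-4} + 9 \left(-2\right) = - \frac{1}{4} - 18 = - \frac{73}{4} \approx -18.25$)
$d - - 8 \left(1 + I\right) = - \frac{73}{4} - - 8 \left(1 - 3\right) = - \frac{73}{4} - \left(-8\right) \left(-2\right) = - \frac{73}{4} - 16 = - \frac{137}{4}$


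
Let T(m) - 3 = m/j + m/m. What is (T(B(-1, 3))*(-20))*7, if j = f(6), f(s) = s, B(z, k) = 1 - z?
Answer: -1820/3 ≈ -606.67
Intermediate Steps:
j = 6
T(m) = 4 + m/6 (T(m) = 3 + (m/6 + m/m) = 3 + (m*(1/6) + 1) = 3 + (m/6 + 1) = 3 + (1 + m/6) = 4 + m/6)
(T(B(-1, 3))*(-20))*7 = ((4 + (1 - 1*(-1))/6)*(-20))*7 = ((4 + (1 + 1)/6)*(-20))*7 = ((4 + (1/6)*2)*(-20))*7 = ((4 + 1/3)*(-20))*7 = ((13/3)*(-20))*7 = -260/3*7 = -1820/3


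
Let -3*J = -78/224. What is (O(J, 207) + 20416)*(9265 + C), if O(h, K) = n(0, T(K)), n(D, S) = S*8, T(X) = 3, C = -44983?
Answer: -730075920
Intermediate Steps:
J = 13/112 (J = -(-26)/224 = -⅓*(-39/112) = 13/112 ≈ 0.11607)
n(D, S) = 8*S
O(h, K) = 24 (O(h, K) = 8*3 = 24)
(O(J, 207) + 20416)*(9265 + C) = (24 + 20416)*(9265 - 44983) = 20440*(-35718) = -730075920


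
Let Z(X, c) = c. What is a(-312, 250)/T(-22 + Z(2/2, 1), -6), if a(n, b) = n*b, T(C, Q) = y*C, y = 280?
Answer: 650/49 ≈ 13.265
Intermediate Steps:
T(C, Q) = 280*C
a(n, b) = b*n
a(-312, 250)/T(-22 + Z(2/2, 1), -6) = (250*(-312))/((280*(-22 + 1))) = -78000/(280*(-21)) = -78000/(-5880) = -78000*(-1/5880) = 650/49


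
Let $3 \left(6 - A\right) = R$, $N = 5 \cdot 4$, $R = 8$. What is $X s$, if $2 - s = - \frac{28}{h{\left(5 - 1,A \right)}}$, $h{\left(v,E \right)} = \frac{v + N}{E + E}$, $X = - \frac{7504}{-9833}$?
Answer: $\frac{660352}{88497} \approx 7.4619$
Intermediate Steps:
$X = \frac{7504}{9833}$ ($X = \left(-7504\right) \left(- \frac{1}{9833}\right) = \frac{7504}{9833} \approx 0.76314$)
$N = 20$
$A = \frac{10}{3}$ ($A = 6 - \frac{8}{3} = \frac{10}{3} \approx 3.3333$)
$h{\left(v,E \right)} = \frac{20 + v}{2 E}$ ($h{\left(v,E \right)} = \frac{v + 20}{E + E} = \frac{20 + v}{2 E}$)
$s = \frac{88}{9}$ ($s = 2 - - \frac{28}{\frac{1}{2} \frac{1}{\frac{10}{3}} \left(20 + \left(5 - 1\right)\right)} = 2 - - \frac{28}{\frac{1}{2} \cdot \frac{3}{10} \left(20 + 4\right)} = 2 - - \frac{28}{\frac{1}{2} \cdot \frac{3}{10} \cdot 24} = 2 - - \frac{28}{\frac{18}{5}} = 2 - \left(-28\right) \frac{5}{18} = 2 - - \frac{70}{9} = 2 + \frac{70}{9} = \frac{88}{9} \approx 9.7778$)
$X s = \frac{7504}{9833} \cdot \frac{88}{9} = \frac{660352}{88497}$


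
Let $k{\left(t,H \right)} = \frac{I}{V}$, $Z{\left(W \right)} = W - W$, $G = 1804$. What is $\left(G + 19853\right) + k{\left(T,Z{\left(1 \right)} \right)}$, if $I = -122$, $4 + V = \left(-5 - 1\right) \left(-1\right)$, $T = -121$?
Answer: $21596$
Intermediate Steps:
$Z{\left(W \right)} = 0$
$V = 2$ ($V = -4 + \left(-5 - 1\right) \left(-1\right) = -4 - -6 = -4 + 6 = 2$)
$k{\left(t,H \right)} = -61$ ($k{\left(t,H \right)} = - \frac{122}{2} = \left(-122\right) \frac{1}{2} = -61$)
$\left(G + 19853\right) + k{\left(T,Z{\left(1 \right)} \right)} = \left(1804 + 19853\right) - 61 = 21657 - 61 = 21596$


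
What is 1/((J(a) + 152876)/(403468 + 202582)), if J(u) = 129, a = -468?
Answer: 121210/30601 ≈ 3.9610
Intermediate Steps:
1/((J(a) + 152876)/(403468 + 202582)) = 1/((129 + 152876)/(403468 + 202582)) = 1/(153005/606050) = 1/(153005*(1/606050)) = 1/(30601/121210) = 121210/30601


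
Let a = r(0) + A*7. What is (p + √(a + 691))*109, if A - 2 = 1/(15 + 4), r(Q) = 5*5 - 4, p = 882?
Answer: 96138 + 109*√262219/19 ≈ 99076.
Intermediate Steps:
r(Q) = 21 (r(Q) = 25 - 4 = 21)
A = 39/19 (A = 2 + 1/(15 + 4) = 2 + 1/19 = 39/19 ≈ 2.0526)
a = 672/19 (a = 21 + (39/19)*7 = 21 + 273/19 = 672/19 ≈ 35.368)
(p + √(a + 691))*109 = (882 + √(672/19 + 691))*109 = (882 + √(13801/19))*109 = (882 + √262219/19)*109 = 96138 + 109*√262219/19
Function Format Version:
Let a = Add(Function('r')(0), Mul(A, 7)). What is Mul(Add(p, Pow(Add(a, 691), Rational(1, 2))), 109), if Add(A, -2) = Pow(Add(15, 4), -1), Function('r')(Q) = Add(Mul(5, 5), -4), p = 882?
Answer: Add(96138, Mul(Rational(109, 19), Pow(262219, Rational(1, 2)))) ≈ 99076.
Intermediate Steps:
Function('r')(Q) = 21 (Function('r')(Q) = Add(25, -4) = 21)
A = Rational(39, 19) (A = Add(2, Pow(Add(15, 4), -1)) = Add(2, Pow(19, -1)) = Add(2, Rational(1, 19)) = Rational(39, 19) ≈ 2.0526)
a = Rational(672, 19) (a = Add(21, Mul(Rational(39, 19), 7)) = Add(21, Rational(273, 19)) = Rational(672, 19) ≈ 35.368)
Mul(Add(p, Pow(Add(a, 691), Rational(1, 2))), 109) = Mul(Add(882, Pow(Add(Rational(672, 19), 691), Rational(1, 2))), 109) = Mul(Add(882, Pow(Rational(13801, 19), Rational(1, 2))), 109) = Mul(Add(882, Mul(Rational(1, 19), Pow(262219, Rational(1, 2)))), 109) = Add(96138, Mul(Rational(109, 19), Pow(262219, Rational(1, 2))))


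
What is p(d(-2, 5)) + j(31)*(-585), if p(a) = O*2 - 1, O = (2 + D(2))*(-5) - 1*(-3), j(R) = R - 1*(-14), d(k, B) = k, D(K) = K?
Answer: -26360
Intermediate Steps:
j(R) = 14 + R (j(R) = R + 14 = 14 + R)
O = -17 (O = (2 + 2)*(-5) - 1*(-3) = 4*(-5) + 3 = -20 + 3 = -17)
p(a) = -35 (p(a) = -17*2 - 1 = -34 - 1 = -35)
p(d(-2, 5)) + j(31)*(-585) = -35 + (14 + 31)*(-585) = -35 + 45*(-585) = -35 - 26325 = -26360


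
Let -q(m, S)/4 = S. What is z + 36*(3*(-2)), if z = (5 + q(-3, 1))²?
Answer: -215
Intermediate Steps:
q(m, S) = -4*S
z = 1 (z = (5 - 4*1)² = (5 - 4)² = 1² = 1)
z + 36*(3*(-2)) = 1 + 36*(3*(-2)) = 1 + 36*(-6) = 1 - 216 = -215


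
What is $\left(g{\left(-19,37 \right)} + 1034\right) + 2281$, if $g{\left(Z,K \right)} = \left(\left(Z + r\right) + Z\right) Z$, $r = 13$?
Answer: $3790$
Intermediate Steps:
$g{\left(Z,K \right)} = Z \left(13 + 2 Z\right)$ ($g{\left(Z,K \right)} = \left(\left(Z + 13\right) + Z\right) Z = \left(\left(13 + Z\right) + Z\right) Z = \left(13 + 2 Z\right) Z = Z \left(13 + 2 Z\right)$)
$\left(g{\left(-19,37 \right)} + 1034\right) + 2281 = \left(- 19 \left(13 + 2 \left(-19\right)\right) + 1034\right) + 2281 = \left(- 19 \left(13 - 38\right) + 1034\right) + 2281 = \left(\left(-19\right) \left(-25\right) + 1034\right) + 2281 = \left(475 + 1034\right) + 2281 = 1509 + 2281 = 3790$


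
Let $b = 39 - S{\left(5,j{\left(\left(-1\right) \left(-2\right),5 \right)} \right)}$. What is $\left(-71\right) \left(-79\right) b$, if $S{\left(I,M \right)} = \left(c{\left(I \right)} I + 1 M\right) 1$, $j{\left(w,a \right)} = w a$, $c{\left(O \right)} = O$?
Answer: $22436$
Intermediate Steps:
$j{\left(w,a \right)} = a w$
$S{\left(I,M \right)} = M + I^{2}$ ($S{\left(I,M \right)} = \left(I I + 1 M\right) 1 = \left(I^{2} + M\right) 1 = \left(M + I^{2}\right) 1 = M + I^{2}$)
$b = 4$ ($b = 39 - \left(5 \left(\left(-1\right) \left(-2\right)\right) + 5^{2}\right) = 39 - \left(5 \cdot 2 + 25\right) = 39 - \left(10 + 25\right) = 39 - 35 = 4$)
$\left(-71\right) \left(-79\right) b = \left(-71\right) \left(-79\right) 4 = 5609 \cdot 4 = 22436$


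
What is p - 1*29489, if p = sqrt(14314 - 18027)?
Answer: -29489 + I*sqrt(3713) ≈ -29489.0 + 60.934*I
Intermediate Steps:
p = I*sqrt(3713) (p = sqrt(-3713) = I*sqrt(3713) ≈ 60.934*I)
p - 1*29489 = I*sqrt(3713) - 1*29489 = I*sqrt(3713) - 29489 = -29489 + I*sqrt(3713)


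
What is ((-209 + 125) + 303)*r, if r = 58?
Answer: 12702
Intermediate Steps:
((-209 + 125) + 303)*r = ((-209 + 125) + 303)*58 = (-84 + 303)*58 = 219*58 = 12702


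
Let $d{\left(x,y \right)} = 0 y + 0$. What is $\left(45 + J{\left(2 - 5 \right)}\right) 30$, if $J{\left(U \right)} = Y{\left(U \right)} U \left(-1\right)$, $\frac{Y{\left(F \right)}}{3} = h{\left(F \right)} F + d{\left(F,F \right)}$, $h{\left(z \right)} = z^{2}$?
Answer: $-5940$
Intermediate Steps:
$d{\left(x,y \right)} = 0$ ($d{\left(x,y \right)} = 0 + 0 = 0$)
$Y{\left(F \right)} = 3 F^{3}$ ($Y{\left(F \right)} = 3 \left(F^{2} F + 0\right) = 3 \left(F^{3} + 0\right) = 3 F^{3}$)
$J{\left(U \right)} = - 3 U^{4}$ ($J{\left(U \right)} = 3 U^{3} U \left(-1\right) = 3 U^{4} \left(-1\right) = - 3 U^{4}$)
$\left(45 + J{\left(2 - 5 \right)}\right) 30 = \left(45 - 3 \left(2 - 5\right)^{4}\right) 30 = \left(45 - 3 \left(-3\right)^{4}\right) 30 = \left(45 - 243\right) 30 = \left(-198\right) 30 = -5940$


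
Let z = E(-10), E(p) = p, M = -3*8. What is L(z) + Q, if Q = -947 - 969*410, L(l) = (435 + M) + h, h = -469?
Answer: -398295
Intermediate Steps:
M = -24
z = -10
L(l) = -58 (L(l) = (435 - 24) - 469 = 411 - 469 = -58)
Q = -398237 (Q = -947 - 397290 = -398237)
L(z) + Q = -58 - 398237 = -398295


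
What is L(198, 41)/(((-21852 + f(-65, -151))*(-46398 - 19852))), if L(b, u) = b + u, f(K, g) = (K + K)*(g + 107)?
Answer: 239/1068745000 ≈ 2.2363e-7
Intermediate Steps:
f(K, g) = 2*K*(107 + g) (f(K, g) = (2*K)*(107 + g) = 2*K*(107 + g))
L(198, 41)/(((-21852 + f(-65, -151))*(-46398 - 19852))) = (198 + 41)/(((-21852 + 2*(-65)*(107 - 151))*(-46398 - 19852))) = 239/(((-21852 + 2*(-65)*(-44))*(-66250))) = 239/(((-21852 + 5720)*(-66250))) = 239/((-16132*(-66250))) = 239/1068745000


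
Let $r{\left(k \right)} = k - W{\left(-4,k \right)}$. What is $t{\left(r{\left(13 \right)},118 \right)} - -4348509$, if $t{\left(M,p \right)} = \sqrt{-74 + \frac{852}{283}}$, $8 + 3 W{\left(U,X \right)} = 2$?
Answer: $4348509 + \frac{7 i \sqrt{116030}}{283} \approx 4.3485 \cdot 10^{6} + 8.4255 i$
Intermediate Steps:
$W{\left(U,X \right)} = -2$ ($W{\left(U,X \right)} = - \frac{8}{3} + \frac{1}{3} \cdot 2 = - \frac{8}{3} + \frac{2}{3} = -2$)
$r{\left(k \right)} = 2 + k$ ($r{\left(k \right)} = k - -2 = k + 2 = 2 + k$)
$t{\left(M,p \right)} = \frac{7 i \sqrt{116030}}{283}$ ($t{\left(M,p \right)} = \sqrt{-74 + 852 \cdot \frac{1}{283}} = \sqrt{-74 + \frac{852}{283}} = \sqrt{- \frac{20090}{283}} = \frac{7 i \sqrt{116030}}{283}$)
$t{\left(r{\left(13 \right)},118 \right)} - -4348509 = \frac{7 i \sqrt{116030}}{283} - -4348509 = \frac{7 i \sqrt{116030}}{283} + 4348509 = 4348509 + \frac{7 i \sqrt{116030}}{283}$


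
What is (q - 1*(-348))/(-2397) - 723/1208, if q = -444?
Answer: -539021/965192 ≈ -0.55846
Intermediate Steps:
(q - 1*(-348))/(-2397) - 723/1208 = (-444 - 1*(-348))/(-2397) - 723/1208 = (-444 + 348)*(-1/2397) - 723*1/1208 = -96*(-1/2397) - 723/1208 = 32/799 - 723/1208 = -539021/965192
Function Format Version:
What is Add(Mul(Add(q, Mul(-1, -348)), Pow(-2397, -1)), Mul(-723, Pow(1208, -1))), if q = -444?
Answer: Rational(-539021, 965192) ≈ -0.55846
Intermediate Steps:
Add(Mul(Add(q, Mul(-1, -348)), Pow(-2397, -1)), Mul(-723, Pow(1208, -1))) = Add(Mul(Add(-444, Mul(-1, -348)), Pow(-2397, -1)), Mul(-723, Pow(1208, -1))) = Add(Mul(Add(-444, 348), Rational(-1, 2397)), Mul(-723, Rational(1, 1208))) = Add(Mul(-96, Rational(-1, 2397)), Rational(-723, 1208)) = Add(Rational(32, 799), Rational(-723, 1208)) = Rational(-539021, 965192)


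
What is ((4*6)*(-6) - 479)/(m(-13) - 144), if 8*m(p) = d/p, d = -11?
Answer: 64792/14965 ≈ 4.3296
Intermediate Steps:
m(p) = -11/(8*p) (m(p) = (-11/p)/8 = -11/(8*p))
((4*6)*(-6) - 479)/(m(-13) - 144) = ((4*6)*(-6) - 479)/(-11/8/(-13) - 144) = (24*(-6) - 479)/(-11/8*(-1/13) - 144) = (-144 - 479)/(11/104 - 144) = -623/(-14965/104) = -623*(-104/14965) = 64792/14965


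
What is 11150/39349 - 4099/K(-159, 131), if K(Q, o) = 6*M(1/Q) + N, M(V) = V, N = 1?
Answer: -8547883553/2006799 ≈ -4259.5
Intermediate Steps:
K(Q, o) = 1 + 6/Q (K(Q, o) = 6/Q + 1 = 1 + 6/Q)
11150/39349 - 4099/K(-159, 131) = 11150/39349 - 4099*(-159/(6 - 159)) = 11150*(1/39349) - 4099/((-1/159*(-153))) = 11150/39349 - 4099/51/53 = 11150/39349 - 4099*53/51 = 11150/39349 - 217247/51 = -8547883553/2006799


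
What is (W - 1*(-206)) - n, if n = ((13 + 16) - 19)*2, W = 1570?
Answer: 1756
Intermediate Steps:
n = 20 (n = (29 - 19)*2 = 10*2 = 20)
(W - 1*(-206)) - n = (1570 - 1*(-206)) - 1*20 = (1570 + 206) - 20 = 1776 - 20 = 1756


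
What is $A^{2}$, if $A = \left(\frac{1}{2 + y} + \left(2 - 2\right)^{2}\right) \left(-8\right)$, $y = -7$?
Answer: $\frac{64}{25} \approx 2.56$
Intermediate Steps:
$A = \frac{8}{5}$ ($A = \left(\frac{1}{2 - 7} + \left(2 - 2\right)^{2}\right) \left(-8\right) = \left(\frac{1}{-5} + 0^{2}\right) \left(-8\right) = \left(- \frac{1}{5} + 0\right) \left(-8\right) = \left(- \frac{1}{5}\right) \left(-8\right) = \frac{8}{5} \approx 1.6$)
$A^{2} = \left(\frac{8}{5}\right)^{2} = \frac{64}{25}$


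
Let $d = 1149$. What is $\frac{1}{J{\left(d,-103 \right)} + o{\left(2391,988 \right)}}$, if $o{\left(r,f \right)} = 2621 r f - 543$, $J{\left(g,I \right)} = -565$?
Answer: $\frac{1}{6191608160} \approx 1.6151 \cdot 10^{-10}$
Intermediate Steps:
$o{\left(r,f \right)} = -543 + 2621 f r$ ($o{\left(r,f \right)} = 2621 f r - 543 = -543 + 2621 f r$)
$\frac{1}{J{\left(d,-103 \right)} + o{\left(2391,988 \right)}} = \frac{1}{-565 - \left(543 - 6191609268\right)} = \frac{1}{-565 + \left(-543 + 6191609268\right)} = \frac{1}{-565 + 6191608725} = \frac{1}{6191608160}$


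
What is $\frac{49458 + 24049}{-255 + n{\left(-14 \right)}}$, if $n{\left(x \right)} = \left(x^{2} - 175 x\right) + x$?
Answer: $\frac{73507}{2377} \approx 30.924$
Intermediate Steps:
$n{\left(x \right)} = x^{2} - 174 x$
$\frac{49458 + 24049}{-255 + n{\left(-14 \right)}} = \frac{49458 + 24049}{-255 - 14 \left(-174 - 14\right)} = \frac{73507}{-255 - -2632} = \frac{73507}{-255 + 2632} = \frac{73507}{2377}$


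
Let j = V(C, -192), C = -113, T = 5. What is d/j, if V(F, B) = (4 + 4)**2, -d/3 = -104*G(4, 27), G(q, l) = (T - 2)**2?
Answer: 351/8 ≈ 43.875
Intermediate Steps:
G(q, l) = 9 (G(q, l) = (5 - 2)**2 = 3**2 = 9)
d = 2808 (d = -(-312)*9 = -3*(-936) = 2808)
V(F, B) = 64 (V(F, B) = 8**2 = 64)
j = 64
d/j = 2808/64 = 2808*(1/64) = 351/8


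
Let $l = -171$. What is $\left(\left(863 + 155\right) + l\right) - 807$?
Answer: $40$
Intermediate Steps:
$\left(\left(863 + 155\right) + l\right) - 807 = \left(\left(863 + 155\right) - 171\right) - 807 = \left(1018 - 171\right) - 807 = 847 - 807 = 40$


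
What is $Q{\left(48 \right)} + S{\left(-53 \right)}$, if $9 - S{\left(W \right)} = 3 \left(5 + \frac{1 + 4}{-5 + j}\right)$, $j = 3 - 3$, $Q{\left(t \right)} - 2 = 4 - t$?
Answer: $-45$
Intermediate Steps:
$Q{\left(t \right)} = 6 - t$ ($Q{\left(t \right)} = 2 - \left(-4 + t\right) = 6 - t$)
$j = 0$
$S{\left(W \right)} = -3$ ($S{\left(W \right)} = 9 - 3 \left(5 + \frac{1 + 4}{-5 + 0}\right) = 9 - 3 \left(5 + \frac{5}{-5}\right) = 9 - 3 \left(5 + 5 \left(- \frac{1}{5}\right)\right) = 9 - 3 \left(5 - 1\right) = 9 - 3 \cdot 4 = 9 - 12 = -3$)
$Q{\left(48 \right)} + S{\left(-53 \right)} = \left(6 - 48\right) - 3 = -42 - 3 = -45$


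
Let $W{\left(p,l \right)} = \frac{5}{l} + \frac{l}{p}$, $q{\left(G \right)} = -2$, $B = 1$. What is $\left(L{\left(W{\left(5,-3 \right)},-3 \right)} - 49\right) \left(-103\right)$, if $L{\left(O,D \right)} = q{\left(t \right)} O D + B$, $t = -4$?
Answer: $\frac{31724}{5} \approx 6344.8$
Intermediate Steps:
$L{\left(O,D \right)} = 1 - 2 D O$ ($L{\left(O,D \right)} = - 2 O D + 1 = - 2 D O + 1 = 1 - 2 D O$)
$\left(L{\left(W{\left(5,-3 \right)},-3 \right)} - 49\right) \left(-103\right) = \left(\left(1 - - 6 \left(\frac{5}{-3} - \frac{3}{5}\right)\right) - 49\right) \left(-103\right) = \left(\left(1 - - 6 \left(5 \left(- \frac{1}{3}\right) - \frac{3}{5}\right)\right) - 49\right) \left(-103\right) = \left(\left(1 - - 6 \left(- \frac{5}{3} - \frac{3}{5}\right)\right) - 49\right) \left(-103\right) = \left(\left(1 - \left(-6\right) \left(- \frac{34}{15}\right)\right) - 49\right) \left(-103\right) = \left(\left(1 - \frac{68}{5}\right) - 49\right) \left(-103\right) = \left(- \frac{63}{5} - 49\right) \left(-103\right) = \left(- \frac{308}{5}\right) \left(-103\right) = \frac{31724}{5}$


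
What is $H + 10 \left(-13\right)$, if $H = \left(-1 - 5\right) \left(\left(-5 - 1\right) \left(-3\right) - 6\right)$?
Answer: $-202$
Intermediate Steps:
$H = -72$ ($H = - 6 \left(\left(-6\right) \left(-3\right) - 6\right) = - 6 \left(18 - 6\right) = \left(-6\right) 12 = -72$)
$H + 10 \left(-13\right) = -72 + 10 \left(-13\right) = -72 - 130 = -202$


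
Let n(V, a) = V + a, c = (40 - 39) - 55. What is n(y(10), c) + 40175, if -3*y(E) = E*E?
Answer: 120263/3 ≈ 40088.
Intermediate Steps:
y(E) = -E²/3 (y(E) = -E*E/3 = -E²/3)
c = -54 (c = 1 - 55 = -54)
n(y(10), c) + 40175 = (-⅓*10² - 54) + 40175 = (-⅓*100 - 54) + 40175 = (-100/3 - 54) + 40175 = -262/3 + 40175 = 120263/3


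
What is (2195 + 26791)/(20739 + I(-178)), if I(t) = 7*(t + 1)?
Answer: 4831/3250 ≈ 1.4865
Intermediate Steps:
I(t) = 7 + 7*t (I(t) = 7*(1 + t) = 7 + 7*t)
(2195 + 26791)/(20739 + I(-178)) = (2195 + 26791)/(20739 + (7 + 7*(-178))) = 28986/(20739 + (7 - 1246)) = 28986/(20739 - 1239) = 28986/19500 = 28986*(1/19500) = 4831/3250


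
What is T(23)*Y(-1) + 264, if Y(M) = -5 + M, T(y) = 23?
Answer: 126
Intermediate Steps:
T(23)*Y(-1) + 264 = 23*(-5 - 1) + 264 = 23*(-6) + 264 = -138 + 264 = 126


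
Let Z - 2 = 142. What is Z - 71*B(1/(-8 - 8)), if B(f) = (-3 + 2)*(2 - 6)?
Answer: -140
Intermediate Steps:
Z = 144 (Z = 2 + 142 = 144)
B(f) = 4 (B(f) = -1*(-4) = 4)
Z - 71*B(1/(-8 - 8)) = 144 - 71*4 = 144 - 284 = -140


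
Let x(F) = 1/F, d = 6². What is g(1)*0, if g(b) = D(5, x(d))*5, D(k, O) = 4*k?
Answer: 0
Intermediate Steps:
d = 36
g(b) = 100 (g(b) = (4*5)*5 = 20*5 = 100)
g(1)*0 = 100*0 = 0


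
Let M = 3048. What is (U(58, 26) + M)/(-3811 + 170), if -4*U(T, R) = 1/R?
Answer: -316991/378664 ≈ -0.83713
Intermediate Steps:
U(T, R) = -1/(4*R)
(U(58, 26) + M)/(-3811 + 170) = (-1/4/26 + 3048)/(-3811 + 170) = (-1/4*1/26 + 3048)/(-3641) = (-1/104 + 3048)*(-1/3641) = (316991/104)*(-1/3641) = -316991/378664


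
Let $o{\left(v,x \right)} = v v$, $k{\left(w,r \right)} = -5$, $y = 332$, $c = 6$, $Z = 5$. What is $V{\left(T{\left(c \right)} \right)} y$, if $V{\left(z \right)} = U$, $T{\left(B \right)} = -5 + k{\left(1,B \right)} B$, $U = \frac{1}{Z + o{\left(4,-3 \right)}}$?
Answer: $\frac{332}{21} \approx 15.81$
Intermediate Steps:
$o{\left(v,x \right)} = v^{2}$
$U = \frac{1}{21}$ ($U = \frac{1}{5 + 4^{2}} = \frac{1}{5 + 16} = \frac{1}{21} \approx 0.047619$)
$T{\left(B \right)} = -5 - 5 B$
$V{\left(z \right)} = \frac{1}{21}$
$V{\left(T{\left(c \right)} \right)} y = \frac{1}{21} \cdot 332 = \frac{332}{21}$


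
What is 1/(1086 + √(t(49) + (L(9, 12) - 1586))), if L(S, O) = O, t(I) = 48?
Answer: 543/590461 - I*√1526/1180922 ≈ 0.00091962 - 3.3079e-5*I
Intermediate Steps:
1/(1086 + √(t(49) + (L(9, 12) - 1586))) = 1/(1086 + √(48 + (12 - 1586))) = 1/(1086 + √(48 - 1574)) = 1/(1086 + √(-1526)) = 1/(1086 + I*√1526)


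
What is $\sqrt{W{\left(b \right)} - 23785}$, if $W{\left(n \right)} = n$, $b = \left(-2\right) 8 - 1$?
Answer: $i \sqrt{23802} \approx 154.28 i$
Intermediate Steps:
$b = -17$ ($b = -16 - 1 = -17$)
$\sqrt{W{\left(b \right)} - 23785} = \sqrt{-17 - 23785} = \sqrt{-23802} = i \sqrt{23802}$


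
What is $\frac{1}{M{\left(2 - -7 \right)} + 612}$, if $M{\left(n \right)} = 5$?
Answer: $\frac{1}{617} \approx 0.0016207$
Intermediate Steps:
$\frac{1}{M{\left(2 - -7 \right)} + 612} = \frac{1}{5 + 612} = \frac{1}{617}$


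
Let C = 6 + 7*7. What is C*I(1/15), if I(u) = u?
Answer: 11/3 ≈ 3.6667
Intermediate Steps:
C = 55 (C = 6 + 49 = 55)
C*I(1/15) = 55/15 = 55*(1/15) = 11/3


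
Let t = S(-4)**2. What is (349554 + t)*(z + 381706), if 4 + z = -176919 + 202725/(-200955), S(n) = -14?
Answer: 959526651516000/13397 ≈ 7.1622e+10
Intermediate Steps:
t = 196 (t = (-14)**2 = 196)
z = -2370250946/13397 (z = -4 + (-176919 + 202725/(-200955)) = -4 + (-176919 + 202725*(-1/200955)) = -4 + (-176919 - 13515/13397) = -4 - 2370197358/13397 = -2370250946/13397 ≈ -1.7692e+5)
(349554 + t)*(z + 381706) = (349554 + 196)*(-2370250946/13397 + 381706) = 349750*(2743464336/13397) = 959526651516000/13397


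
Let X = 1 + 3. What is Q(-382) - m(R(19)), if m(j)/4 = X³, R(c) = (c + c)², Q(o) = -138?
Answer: -394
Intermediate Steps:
X = 4
R(c) = 4*c² (R(c) = (2*c)² = 4*c²)
m(j) = 256 (m(j) = 4*4³ = 4*64 = 256)
Q(-382) - m(R(19)) = -138 - 1*256 = -138 - 256 = -394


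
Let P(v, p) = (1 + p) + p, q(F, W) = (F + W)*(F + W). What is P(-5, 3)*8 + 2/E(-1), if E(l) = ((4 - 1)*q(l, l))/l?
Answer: 335/6 ≈ 55.833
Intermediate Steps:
q(F, W) = (F + W)²
P(v, p) = 1 + 2*p
E(l) = 12*l (E(l) = ((4 - 1)*(l + l)²)/l = (3*(2*l)²)/l = (3*(4*l²))/l = (12*l²)/l = 12*l)
P(-5, 3)*8 + 2/E(-1) = (1 + 2*3)*8 + 2/((12*(-1))) = (1 + 6)*8 + 2/(-12) = 7*8 + 2*(-1/12) = 56 - ⅙ = 335/6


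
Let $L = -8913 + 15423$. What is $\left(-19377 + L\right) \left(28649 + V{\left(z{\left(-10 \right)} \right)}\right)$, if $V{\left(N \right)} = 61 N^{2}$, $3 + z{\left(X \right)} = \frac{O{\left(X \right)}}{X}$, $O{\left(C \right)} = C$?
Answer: $-371766231$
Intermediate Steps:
$L = 6510$
$z{\left(X \right)} = -2$ ($z{\left(X \right)} = -3 + \frac{X}{X} = -3 + 1 = -2$)
$\left(-19377 + L\right) \left(28649 + V{\left(z{\left(-10 \right)} \right)}\right) = \left(-19377 + 6510\right) \left(28649 + 61 \left(-2\right)^{2}\right) = - 12867 \left(28649 + 61 \cdot 4\right) = - 12867 \left(28649 + 244\right) = \left(-12867\right) 28893 = -371766231$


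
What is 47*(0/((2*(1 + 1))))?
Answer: 0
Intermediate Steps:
47*(0/((2*(1 + 1)))) = 47*(0/((2*2))) = 47*(0/4) = 47*(0*(1/4)) = 47*0 = 0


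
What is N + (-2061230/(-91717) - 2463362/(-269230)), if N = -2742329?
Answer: -33857730559268468/12346483955 ≈ -2.7423e+6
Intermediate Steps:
N + (-2061230/(-91717) - 2463362/(-269230)) = -2742329 + (-2061230/(-91717) - 2463362/(-269230)) = -2742329 + (-2061230*(-1/91717) - 2463362*(-1/269230)) = -2742329 + (2061230/91717 + 1231681/134615) = -2742329 + 390438562727/12346483955 = -33857730559268468/12346483955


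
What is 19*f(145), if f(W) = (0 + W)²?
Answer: 399475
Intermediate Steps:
f(W) = W²
19*f(145) = 19*145² = 19*21025 = 399475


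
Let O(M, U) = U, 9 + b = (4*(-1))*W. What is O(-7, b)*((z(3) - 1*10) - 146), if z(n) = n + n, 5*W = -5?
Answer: 750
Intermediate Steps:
W = -1 (W = (⅕)*(-5) = -1)
z(n) = 2*n
b = -5 (b = -9 + (4*(-1))*(-1) = -9 - 4*(-1) = -9 + 4 = -5)
O(-7, b)*((z(3) - 1*10) - 146) = -5*((2*3 - 1*10) - 146) = -5*((6 - 10) - 146) = -5*(-4 - 146) = -5*(-150) = 750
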